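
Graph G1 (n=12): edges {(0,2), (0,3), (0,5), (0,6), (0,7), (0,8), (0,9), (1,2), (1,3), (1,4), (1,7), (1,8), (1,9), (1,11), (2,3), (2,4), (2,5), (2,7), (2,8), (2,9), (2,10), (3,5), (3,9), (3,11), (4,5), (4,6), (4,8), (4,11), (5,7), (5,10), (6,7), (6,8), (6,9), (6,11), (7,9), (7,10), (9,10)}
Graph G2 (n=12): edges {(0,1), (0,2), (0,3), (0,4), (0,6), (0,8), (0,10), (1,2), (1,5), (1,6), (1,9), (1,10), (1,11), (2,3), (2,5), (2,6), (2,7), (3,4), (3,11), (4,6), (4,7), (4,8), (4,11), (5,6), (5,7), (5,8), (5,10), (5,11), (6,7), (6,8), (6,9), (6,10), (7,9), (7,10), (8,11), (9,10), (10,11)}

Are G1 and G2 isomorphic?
Yes, isomorphic

The graphs are isomorphic.
One valid mapping φ: V(G1) → V(G2): 0→5, 1→0, 2→6, 3→2, 4→4, 5→7, 6→11, 7→10, 8→8, 9→1, 10→9, 11→3

Verify φ preserves adjacency — for each edge of G1, its image is an edge of G2:
  (0,2) → (φ(0),φ(2)) = (5,6) ∈ E(G2) ✓
  (0,3) → (φ(0),φ(3)) = (2,5) ∈ E(G2) ✓
  (0,5) → (φ(0),φ(5)) = (5,7) ∈ E(G2) ✓
  (0,6) → (φ(0),φ(6)) = (5,11) ∈ E(G2) ✓
  (0,7) → (φ(0),φ(7)) = (5,10) ∈ E(G2) ✓
  (0,8) → (φ(0),φ(8)) = (5,8) ∈ E(G2) ✓
  (0,9) → (φ(0),φ(9)) = (1,5) ∈ E(G2) ✓
  (1,2) → (φ(1),φ(2)) = (0,6) ∈ E(G2) ✓
  (1,3) → (φ(1),φ(3)) = (0,2) ∈ E(G2) ✓
  (1,4) → (φ(1),φ(4)) = (0,4) ∈ E(G2) ✓
  (1,7) → (φ(1),φ(7)) = (0,10) ∈ E(G2) ✓
  (1,8) → (φ(1),φ(8)) = (0,8) ∈ E(G2) ✓
  (1,9) → (φ(1),φ(9)) = (0,1) ∈ E(G2) ✓
  (1,11) → (φ(1),φ(11)) = (0,3) ∈ E(G2) ✓
  (2,3) → (φ(2),φ(3)) = (2,6) ∈ E(G2) ✓
  (2,4) → (φ(2),φ(4)) = (4,6) ∈ E(G2) ✓
  (2,5) → (φ(2),φ(5)) = (6,7) ∈ E(G2) ✓
  (2,7) → (φ(2),φ(7)) = (6,10) ∈ E(G2) ✓
  (2,8) → (φ(2),φ(8)) = (6,8) ∈ E(G2) ✓
  (2,9) → (φ(2),φ(9)) = (1,6) ∈ E(G2) ✓
  (2,10) → (φ(2),φ(10)) = (6,9) ∈ E(G2) ✓
  (3,5) → (φ(3),φ(5)) = (2,7) ∈ E(G2) ✓
  (3,9) → (φ(3),φ(9)) = (1,2) ∈ E(G2) ✓
  (3,11) → (φ(3),φ(11)) = (2,3) ∈ E(G2) ✓
  (4,5) → (φ(4),φ(5)) = (4,7) ∈ E(G2) ✓
  (4,6) → (φ(4),φ(6)) = (4,11) ∈ E(G2) ✓
  (4,8) → (φ(4),φ(8)) = (4,8) ∈ E(G2) ✓
  (4,11) → (φ(4),φ(11)) = (3,4) ∈ E(G2) ✓
  (5,7) → (φ(5),φ(7)) = (7,10) ∈ E(G2) ✓
  (5,10) → (φ(5),φ(10)) = (7,9) ∈ E(G2) ✓
  (6,7) → (φ(6),φ(7)) = (10,11) ∈ E(G2) ✓
  (6,8) → (φ(6),φ(8)) = (8,11) ∈ E(G2) ✓
  (6,9) → (φ(6),φ(9)) = (1,11) ∈ E(G2) ✓
  (6,11) → (φ(6),φ(11)) = (3,11) ∈ E(G2) ✓
  (7,9) → (φ(7),φ(9)) = (1,10) ∈ E(G2) ✓
  (7,10) → (φ(7),φ(10)) = (9,10) ∈ E(G2) ✓
  (9,10) → (φ(9),φ(10)) = (1,9) ∈ E(G2) ✓
All 37 edges of G1 map to edges of G2, and |E(G1)| = |E(G2)| = 37, so φ is a bijection on edges as well as vertices. Hence G1 ≅ G2.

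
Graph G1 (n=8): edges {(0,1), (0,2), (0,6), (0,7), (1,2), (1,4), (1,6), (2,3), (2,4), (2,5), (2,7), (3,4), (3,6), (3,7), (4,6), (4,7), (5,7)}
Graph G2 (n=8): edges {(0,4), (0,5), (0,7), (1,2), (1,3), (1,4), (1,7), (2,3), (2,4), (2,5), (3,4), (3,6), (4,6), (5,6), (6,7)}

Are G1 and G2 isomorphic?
No, not isomorphic

The graphs are NOT isomorphic.

Counting triangles (3-cliques): G1 has 11, G2 has 5.
Triangle count is an isomorphism invariant, so differing triangle counts rule out isomorphism.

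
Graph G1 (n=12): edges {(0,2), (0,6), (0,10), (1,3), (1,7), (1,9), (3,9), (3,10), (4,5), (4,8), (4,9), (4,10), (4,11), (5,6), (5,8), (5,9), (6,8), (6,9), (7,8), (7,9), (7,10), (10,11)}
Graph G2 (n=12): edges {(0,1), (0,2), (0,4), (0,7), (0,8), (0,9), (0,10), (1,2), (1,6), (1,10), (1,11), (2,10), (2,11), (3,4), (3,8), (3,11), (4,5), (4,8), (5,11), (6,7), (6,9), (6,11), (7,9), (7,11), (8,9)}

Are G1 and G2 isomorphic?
No, not isomorphic

The graphs are NOT isomorphic.

Degrees in G1: deg(0)=3, deg(1)=3, deg(2)=1, deg(3)=3, deg(4)=5, deg(5)=4, deg(6)=4, deg(7)=4, deg(8)=4, deg(9)=6, deg(10)=5, deg(11)=2.
Sorted degree sequence of G1: [6, 5, 5, 4, 4, 4, 4, 3, 3, 3, 2, 1].
Degrees in G2: deg(0)=7, deg(1)=5, deg(2)=4, deg(3)=3, deg(4)=4, deg(5)=2, deg(6)=4, deg(7)=4, deg(8)=4, deg(9)=4, deg(10)=3, deg(11)=6.
Sorted degree sequence of G2: [7, 6, 5, 4, 4, 4, 4, 4, 4, 3, 3, 2].
The (sorted) degree sequence is an isomorphism invariant, so since G1 and G2 have different degree sequences they cannot be isomorphic.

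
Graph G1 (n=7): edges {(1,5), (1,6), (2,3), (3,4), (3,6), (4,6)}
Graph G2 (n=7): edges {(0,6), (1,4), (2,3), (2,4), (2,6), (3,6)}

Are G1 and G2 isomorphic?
Yes, isomorphic

The graphs are isomorphic.
One valid mapping φ: V(G1) → V(G2): 0→5, 1→4, 2→0, 3→6, 4→3, 5→1, 6→2

Verify φ preserves adjacency — for each edge of G1, its image is an edge of G2:
  (1,5) → (φ(1),φ(5)) = (1,4) ∈ E(G2) ✓
  (1,6) → (φ(1),φ(6)) = (2,4) ∈ E(G2) ✓
  (2,3) → (φ(2),φ(3)) = (0,6) ∈ E(G2) ✓
  (3,4) → (φ(3),φ(4)) = (3,6) ∈ E(G2) ✓
  (3,6) → (φ(3),φ(6)) = (2,6) ∈ E(G2) ✓
  (4,6) → (φ(4),φ(6)) = (2,3) ∈ E(G2) ✓
All 6 edges of G1 map to edges of G2, and |E(G1)| = |E(G2)| = 6, so φ is a bijection on edges as well as vertices. Hence G1 ≅ G2.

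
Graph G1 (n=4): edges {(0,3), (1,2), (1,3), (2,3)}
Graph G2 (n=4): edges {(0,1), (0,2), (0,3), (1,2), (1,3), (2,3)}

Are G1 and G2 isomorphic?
No, not isomorphic

The graphs are NOT isomorphic.

Counting edges: G1 has 4 edge(s); G2 has 6 edge(s).
Edge count is an isomorphism invariant (a bijection on vertices induces a bijection on edges), so differing edge counts rule out isomorphism.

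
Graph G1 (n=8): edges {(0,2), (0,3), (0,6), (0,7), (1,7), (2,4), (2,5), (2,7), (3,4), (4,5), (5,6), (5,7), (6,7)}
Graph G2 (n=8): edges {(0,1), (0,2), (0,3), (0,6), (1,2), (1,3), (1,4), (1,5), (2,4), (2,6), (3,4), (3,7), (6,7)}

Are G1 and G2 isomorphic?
Yes, isomorphic

The graphs are isomorphic.
One valid mapping φ: V(G1) → V(G2): 0→3, 1→5, 2→0, 3→7, 4→6, 5→2, 6→4, 7→1

Verify φ preserves adjacency — for each edge of G1, its image is an edge of G2:
  (0,2) → (φ(0),φ(2)) = (0,3) ∈ E(G2) ✓
  (0,3) → (φ(0),φ(3)) = (3,7) ∈ E(G2) ✓
  (0,6) → (φ(0),φ(6)) = (3,4) ∈ E(G2) ✓
  (0,7) → (φ(0),φ(7)) = (1,3) ∈ E(G2) ✓
  (1,7) → (φ(1),φ(7)) = (1,5) ∈ E(G2) ✓
  (2,4) → (φ(2),φ(4)) = (0,6) ∈ E(G2) ✓
  (2,5) → (φ(2),φ(5)) = (0,2) ∈ E(G2) ✓
  (2,7) → (φ(2),φ(7)) = (0,1) ∈ E(G2) ✓
  (3,4) → (φ(3),φ(4)) = (6,7) ∈ E(G2) ✓
  (4,5) → (φ(4),φ(5)) = (2,6) ∈ E(G2) ✓
  (5,6) → (φ(5),φ(6)) = (2,4) ∈ E(G2) ✓
  (5,7) → (φ(5),φ(7)) = (1,2) ∈ E(G2) ✓
  (6,7) → (φ(6),φ(7)) = (1,4) ∈ E(G2) ✓
All 13 edges of G1 map to edges of G2, and |E(G1)| = |E(G2)| = 13, so φ is a bijection on edges as well as vertices. Hence G1 ≅ G2.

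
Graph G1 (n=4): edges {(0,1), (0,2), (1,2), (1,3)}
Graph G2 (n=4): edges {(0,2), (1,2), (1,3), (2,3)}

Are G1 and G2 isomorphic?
Yes, isomorphic

The graphs are isomorphic.
One valid mapping φ: V(G1) → V(G2): 0→1, 1→2, 2→3, 3→0

Verify φ preserves adjacency — for each edge of G1, its image is an edge of G2:
  (0,1) → (φ(0),φ(1)) = (1,2) ∈ E(G2) ✓
  (0,2) → (φ(0),φ(2)) = (1,3) ∈ E(G2) ✓
  (1,2) → (φ(1),φ(2)) = (2,3) ∈ E(G2) ✓
  (1,3) → (φ(1),φ(3)) = (0,2) ∈ E(G2) ✓
All 4 edges of G1 map to edges of G2, and |E(G1)| = |E(G2)| = 4, so φ is a bijection on edges as well as vertices. Hence G1 ≅ G2.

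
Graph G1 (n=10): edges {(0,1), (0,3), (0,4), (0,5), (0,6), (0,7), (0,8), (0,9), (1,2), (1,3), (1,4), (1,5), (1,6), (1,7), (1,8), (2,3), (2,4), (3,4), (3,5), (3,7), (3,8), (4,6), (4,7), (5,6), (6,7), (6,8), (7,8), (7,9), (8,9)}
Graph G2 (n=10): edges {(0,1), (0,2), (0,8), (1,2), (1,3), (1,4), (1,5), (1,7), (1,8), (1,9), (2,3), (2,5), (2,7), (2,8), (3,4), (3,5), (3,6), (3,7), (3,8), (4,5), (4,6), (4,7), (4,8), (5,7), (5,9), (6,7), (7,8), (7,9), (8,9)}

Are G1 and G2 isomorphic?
Yes, isomorphic

The graphs are isomorphic.
One valid mapping φ: V(G1) → V(G2): 0→7, 1→1, 2→0, 3→8, 4→2, 5→9, 6→5, 7→3, 8→4, 9→6

Verify φ preserves adjacency — for each edge of G1, its image is an edge of G2:
  (0,1) → (φ(0),φ(1)) = (1,7) ∈ E(G2) ✓
  (0,3) → (φ(0),φ(3)) = (7,8) ∈ E(G2) ✓
  (0,4) → (φ(0),φ(4)) = (2,7) ∈ E(G2) ✓
  (0,5) → (φ(0),φ(5)) = (7,9) ∈ E(G2) ✓
  (0,6) → (φ(0),φ(6)) = (5,7) ∈ E(G2) ✓
  (0,7) → (φ(0),φ(7)) = (3,7) ∈ E(G2) ✓
  (0,8) → (φ(0),φ(8)) = (4,7) ∈ E(G2) ✓
  (0,9) → (φ(0),φ(9)) = (6,7) ∈ E(G2) ✓
  (1,2) → (φ(1),φ(2)) = (0,1) ∈ E(G2) ✓
  (1,3) → (φ(1),φ(3)) = (1,8) ∈ E(G2) ✓
  (1,4) → (φ(1),φ(4)) = (1,2) ∈ E(G2) ✓
  (1,5) → (φ(1),φ(5)) = (1,9) ∈ E(G2) ✓
  (1,6) → (φ(1),φ(6)) = (1,5) ∈ E(G2) ✓
  (1,7) → (φ(1),φ(7)) = (1,3) ∈ E(G2) ✓
  (1,8) → (φ(1),φ(8)) = (1,4) ∈ E(G2) ✓
  (2,3) → (φ(2),φ(3)) = (0,8) ∈ E(G2) ✓
  (2,4) → (φ(2),φ(4)) = (0,2) ∈ E(G2) ✓
  (3,4) → (φ(3),φ(4)) = (2,8) ∈ E(G2) ✓
  (3,5) → (φ(3),φ(5)) = (8,9) ∈ E(G2) ✓
  (3,7) → (φ(3),φ(7)) = (3,8) ∈ E(G2) ✓
  (3,8) → (φ(3),φ(8)) = (4,8) ∈ E(G2) ✓
  (4,6) → (φ(4),φ(6)) = (2,5) ∈ E(G2) ✓
  (4,7) → (φ(4),φ(7)) = (2,3) ∈ E(G2) ✓
  (5,6) → (φ(5),φ(6)) = (5,9) ∈ E(G2) ✓
  (6,7) → (φ(6),φ(7)) = (3,5) ∈ E(G2) ✓
  (6,8) → (φ(6),φ(8)) = (4,5) ∈ E(G2) ✓
  (7,8) → (φ(7),φ(8)) = (3,4) ∈ E(G2) ✓
  (7,9) → (φ(7),φ(9)) = (3,6) ∈ E(G2) ✓
  (8,9) → (φ(8),φ(9)) = (4,6) ∈ E(G2) ✓
All 29 edges of G1 map to edges of G2, and |E(G1)| = |E(G2)| = 29, so φ is a bijection on edges as well as vertices. Hence G1 ≅ G2.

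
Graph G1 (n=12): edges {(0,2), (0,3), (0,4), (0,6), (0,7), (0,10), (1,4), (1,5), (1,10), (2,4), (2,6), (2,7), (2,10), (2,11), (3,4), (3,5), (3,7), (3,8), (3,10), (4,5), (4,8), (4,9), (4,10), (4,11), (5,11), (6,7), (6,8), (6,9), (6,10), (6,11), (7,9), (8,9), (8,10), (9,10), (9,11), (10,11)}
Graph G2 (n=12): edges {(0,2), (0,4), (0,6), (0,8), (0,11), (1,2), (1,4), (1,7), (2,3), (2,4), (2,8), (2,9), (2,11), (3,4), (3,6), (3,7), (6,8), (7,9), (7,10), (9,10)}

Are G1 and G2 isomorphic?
No, not isomorphic

The graphs are NOT isomorphic.

Connected components of G1: 1 component(s) with vertex sets [[0, 1, 2, 3, 4, 5, 6, 7, 8, 9, 10, 11]], sizes [12].
Connected components of G2: 2 component(s) with vertex sets [[5], [0, 1, 2, 3, 4, 6, 7, 8, 9, 10, 11]], sizes [1, 11].
The number of connected components (and the multiset of component sizes) is an isomorphism invariant — an isomorphism maps each component of G1 bijectively onto a component of G2. Since G1 has 1 component(s) and G2 has 2, they cannot be isomorphic.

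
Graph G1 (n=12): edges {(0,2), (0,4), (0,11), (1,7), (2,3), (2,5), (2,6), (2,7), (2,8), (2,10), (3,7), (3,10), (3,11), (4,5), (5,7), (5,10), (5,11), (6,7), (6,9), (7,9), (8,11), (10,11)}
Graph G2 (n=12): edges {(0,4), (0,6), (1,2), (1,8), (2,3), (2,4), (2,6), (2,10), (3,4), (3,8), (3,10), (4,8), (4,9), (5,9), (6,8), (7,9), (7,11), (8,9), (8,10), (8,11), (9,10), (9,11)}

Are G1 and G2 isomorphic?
Yes, isomorphic

The graphs are isomorphic.
One valid mapping φ: V(G1) → V(G2): 0→6, 1→5, 2→8, 3→10, 4→0, 5→4, 6→11, 7→9, 8→1, 9→7, 10→3, 11→2

Verify φ preserves adjacency — for each edge of G1, its image is an edge of G2:
  (0,2) → (φ(0),φ(2)) = (6,8) ∈ E(G2) ✓
  (0,4) → (φ(0),φ(4)) = (0,6) ∈ E(G2) ✓
  (0,11) → (φ(0),φ(11)) = (2,6) ∈ E(G2) ✓
  (1,7) → (φ(1),φ(7)) = (5,9) ∈ E(G2) ✓
  (2,3) → (φ(2),φ(3)) = (8,10) ∈ E(G2) ✓
  (2,5) → (φ(2),φ(5)) = (4,8) ∈ E(G2) ✓
  (2,6) → (φ(2),φ(6)) = (8,11) ∈ E(G2) ✓
  (2,7) → (φ(2),φ(7)) = (8,9) ∈ E(G2) ✓
  (2,8) → (φ(2),φ(8)) = (1,8) ∈ E(G2) ✓
  (2,10) → (φ(2),φ(10)) = (3,8) ∈ E(G2) ✓
  (3,7) → (φ(3),φ(7)) = (9,10) ∈ E(G2) ✓
  (3,10) → (φ(3),φ(10)) = (3,10) ∈ E(G2) ✓
  (3,11) → (φ(3),φ(11)) = (2,10) ∈ E(G2) ✓
  (4,5) → (φ(4),φ(5)) = (0,4) ∈ E(G2) ✓
  (5,7) → (φ(5),φ(7)) = (4,9) ∈ E(G2) ✓
  (5,10) → (φ(5),φ(10)) = (3,4) ∈ E(G2) ✓
  (5,11) → (φ(5),φ(11)) = (2,4) ∈ E(G2) ✓
  (6,7) → (φ(6),φ(7)) = (9,11) ∈ E(G2) ✓
  (6,9) → (φ(6),φ(9)) = (7,11) ∈ E(G2) ✓
  (7,9) → (φ(7),φ(9)) = (7,9) ∈ E(G2) ✓
  (8,11) → (φ(8),φ(11)) = (1,2) ∈ E(G2) ✓
  (10,11) → (φ(10),φ(11)) = (2,3) ∈ E(G2) ✓
All 22 edges of G1 map to edges of G2, and |E(G1)| = |E(G2)| = 22, so φ is a bijection on edges as well as vertices. Hence G1 ≅ G2.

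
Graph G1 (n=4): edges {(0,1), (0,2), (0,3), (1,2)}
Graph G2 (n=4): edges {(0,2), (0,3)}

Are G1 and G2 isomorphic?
No, not isomorphic

The graphs are NOT isomorphic.

Counting triangles (3-cliques): G1 has 1, G2 has 0.
Triangle count is an isomorphism invariant, so differing triangle counts rule out isomorphism.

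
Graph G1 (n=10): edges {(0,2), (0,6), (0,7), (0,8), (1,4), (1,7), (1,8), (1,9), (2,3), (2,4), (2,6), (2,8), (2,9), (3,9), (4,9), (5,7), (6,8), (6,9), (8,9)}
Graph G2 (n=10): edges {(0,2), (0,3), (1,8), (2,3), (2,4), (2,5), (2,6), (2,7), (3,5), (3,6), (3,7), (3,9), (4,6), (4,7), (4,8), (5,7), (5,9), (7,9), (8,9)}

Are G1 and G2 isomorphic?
Yes, isomorphic

The graphs are isomorphic.
One valid mapping φ: V(G1) → V(G2): 0→9, 1→4, 2→3, 3→0, 4→6, 5→1, 6→5, 7→8, 8→7, 9→2

Verify φ preserves adjacency — for each edge of G1, its image is an edge of G2:
  (0,2) → (φ(0),φ(2)) = (3,9) ∈ E(G2) ✓
  (0,6) → (φ(0),φ(6)) = (5,9) ∈ E(G2) ✓
  (0,7) → (φ(0),φ(7)) = (8,9) ∈ E(G2) ✓
  (0,8) → (φ(0),φ(8)) = (7,9) ∈ E(G2) ✓
  (1,4) → (φ(1),φ(4)) = (4,6) ∈ E(G2) ✓
  (1,7) → (φ(1),φ(7)) = (4,8) ∈ E(G2) ✓
  (1,8) → (φ(1),φ(8)) = (4,7) ∈ E(G2) ✓
  (1,9) → (φ(1),φ(9)) = (2,4) ∈ E(G2) ✓
  (2,3) → (φ(2),φ(3)) = (0,3) ∈ E(G2) ✓
  (2,4) → (φ(2),φ(4)) = (3,6) ∈ E(G2) ✓
  (2,6) → (φ(2),φ(6)) = (3,5) ∈ E(G2) ✓
  (2,8) → (φ(2),φ(8)) = (3,7) ∈ E(G2) ✓
  (2,9) → (φ(2),φ(9)) = (2,3) ∈ E(G2) ✓
  (3,9) → (φ(3),φ(9)) = (0,2) ∈ E(G2) ✓
  (4,9) → (φ(4),φ(9)) = (2,6) ∈ E(G2) ✓
  (5,7) → (φ(5),φ(7)) = (1,8) ∈ E(G2) ✓
  (6,8) → (φ(6),φ(8)) = (5,7) ∈ E(G2) ✓
  (6,9) → (φ(6),φ(9)) = (2,5) ∈ E(G2) ✓
  (8,9) → (φ(8),φ(9)) = (2,7) ∈ E(G2) ✓
All 19 edges of G1 map to edges of G2, and |E(G1)| = |E(G2)| = 19, so φ is a bijection on edges as well as vertices. Hence G1 ≅ G2.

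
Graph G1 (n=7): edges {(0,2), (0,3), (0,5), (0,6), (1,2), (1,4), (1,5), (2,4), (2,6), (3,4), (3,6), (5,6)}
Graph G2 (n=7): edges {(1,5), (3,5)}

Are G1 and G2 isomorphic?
No, not isomorphic

The graphs are NOT isomorphic.

Connected components of G1: 1 component(s) with vertex sets [[0, 1, 2, 3, 4, 5, 6]], sizes [7].
Connected components of G2: 5 component(s) with vertex sets [[0], [2], [4], [6], [1, 3, 5]], sizes [1, 1, 1, 1, 3].
The number of connected components (and the multiset of component sizes) is an isomorphism invariant — an isomorphism maps each component of G1 bijectively onto a component of G2. Since G1 has 1 component(s) and G2 has 5, they cannot be isomorphic.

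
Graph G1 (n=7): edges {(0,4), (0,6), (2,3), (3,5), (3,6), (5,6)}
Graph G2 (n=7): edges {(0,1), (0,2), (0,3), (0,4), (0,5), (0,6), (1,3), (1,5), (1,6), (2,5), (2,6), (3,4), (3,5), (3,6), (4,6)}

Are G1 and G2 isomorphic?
No, not isomorphic

The graphs are NOT isomorphic.

Counting triangles (3-cliques): G1 has 1, G2 has 12.
Triangle count is an isomorphism invariant, so differing triangle counts rule out isomorphism.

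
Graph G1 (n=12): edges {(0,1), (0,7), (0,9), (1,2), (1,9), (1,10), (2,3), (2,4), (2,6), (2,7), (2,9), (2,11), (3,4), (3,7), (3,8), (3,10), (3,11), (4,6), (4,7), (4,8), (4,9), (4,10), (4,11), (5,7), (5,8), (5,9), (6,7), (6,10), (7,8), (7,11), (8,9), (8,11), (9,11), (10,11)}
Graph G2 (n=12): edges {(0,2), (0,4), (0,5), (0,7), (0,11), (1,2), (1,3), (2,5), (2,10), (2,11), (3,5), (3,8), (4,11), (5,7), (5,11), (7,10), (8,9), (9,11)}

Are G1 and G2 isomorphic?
No, not isomorphic

The graphs are NOT isomorphic.

Connected components of G1: 1 component(s) with vertex sets [[0, 1, 2, 3, 4, 5, 6, 7, 8, 9, 10, 11]], sizes [12].
Connected components of G2: 2 component(s) with vertex sets [[6], [0, 1, 2, 3, 4, 5, 7, 8, 9, 10, 11]], sizes [1, 11].
The number of connected components (and the multiset of component sizes) is an isomorphism invariant — an isomorphism maps each component of G1 bijectively onto a component of G2. Since G1 has 1 component(s) and G2 has 2, they cannot be isomorphic.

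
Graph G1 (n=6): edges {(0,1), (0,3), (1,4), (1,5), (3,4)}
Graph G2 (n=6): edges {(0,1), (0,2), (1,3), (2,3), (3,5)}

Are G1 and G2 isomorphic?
Yes, isomorphic

The graphs are isomorphic.
One valid mapping φ: V(G1) → V(G2): 0→1, 1→3, 2→4, 3→0, 4→2, 5→5

Verify φ preserves adjacency — for each edge of G1, its image is an edge of G2:
  (0,1) → (φ(0),φ(1)) = (1,3) ∈ E(G2) ✓
  (0,3) → (φ(0),φ(3)) = (0,1) ∈ E(G2) ✓
  (1,4) → (φ(1),φ(4)) = (2,3) ∈ E(G2) ✓
  (1,5) → (φ(1),φ(5)) = (3,5) ∈ E(G2) ✓
  (3,4) → (φ(3),φ(4)) = (0,2) ∈ E(G2) ✓
All 5 edges of G1 map to edges of G2, and |E(G1)| = |E(G2)| = 5, so φ is a bijection on edges as well as vertices. Hence G1 ≅ G2.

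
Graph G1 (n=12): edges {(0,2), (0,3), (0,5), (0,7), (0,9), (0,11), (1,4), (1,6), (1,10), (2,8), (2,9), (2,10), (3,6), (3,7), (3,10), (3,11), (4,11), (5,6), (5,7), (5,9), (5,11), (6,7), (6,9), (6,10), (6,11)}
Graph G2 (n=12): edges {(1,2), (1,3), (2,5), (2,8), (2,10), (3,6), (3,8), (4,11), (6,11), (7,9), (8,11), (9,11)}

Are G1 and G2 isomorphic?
No, not isomorphic

The graphs are NOT isomorphic.

Connected components of G1: 1 component(s) with vertex sets [[0, 1, 2, 3, 4, 5, 6, 7, 8, 9, 10, 11]], sizes [12].
Connected components of G2: 2 component(s) with vertex sets [[0], [1, 2, 3, 4, 5, 6, 7, 8, 9, 10, 11]], sizes [1, 11].
The number of connected components (and the multiset of component sizes) is an isomorphism invariant — an isomorphism maps each component of G1 bijectively onto a component of G2. Since G1 has 1 component(s) and G2 has 2, they cannot be isomorphic.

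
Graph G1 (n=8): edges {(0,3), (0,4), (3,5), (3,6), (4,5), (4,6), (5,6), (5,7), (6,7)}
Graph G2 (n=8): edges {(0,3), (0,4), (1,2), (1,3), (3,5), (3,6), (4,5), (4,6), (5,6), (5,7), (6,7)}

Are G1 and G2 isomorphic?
No, not isomorphic

The graphs are NOT isomorphic.

Counting edges: G1 has 9 edge(s); G2 has 11 edge(s).
Edge count is an isomorphism invariant (a bijection on vertices induces a bijection on edges), so differing edge counts rule out isomorphism.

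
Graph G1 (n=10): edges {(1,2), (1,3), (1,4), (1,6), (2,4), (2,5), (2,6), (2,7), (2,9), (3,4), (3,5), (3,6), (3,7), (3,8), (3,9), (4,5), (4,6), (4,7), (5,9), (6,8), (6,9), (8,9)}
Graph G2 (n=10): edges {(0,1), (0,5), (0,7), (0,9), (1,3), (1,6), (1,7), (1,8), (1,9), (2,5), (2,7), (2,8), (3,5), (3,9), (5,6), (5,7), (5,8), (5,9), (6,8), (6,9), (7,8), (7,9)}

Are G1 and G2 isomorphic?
Yes, isomorphic

The graphs are isomorphic.
One valid mapping φ: V(G1) → V(G2): 0→4, 1→0, 2→1, 3→5, 4→9, 5→6, 6→7, 7→3, 8→2, 9→8

Verify φ preserves adjacency — for each edge of G1, its image is an edge of G2:
  (1,2) → (φ(1),φ(2)) = (0,1) ∈ E(G2) ✓
  (1,3) → (φ(1),φ(3)) = (0,5) ∈ E(G2) ✓
  (1,4) → (φ(1),φ(4)) = (0,9) ∈ E(G2) ✓
  (1,6) → (φ(1),φ(6)) = (0,7) ∈ E(G2) ✓
  (2,4) → (φ(2),φ(4)) = (1,9) ∈ E(G2) ✓
  (2,5) → (φ(2),φ(5)) = (1,6) ∈ E(G2) ✓
  (2,6) → (φ(2),φ(6)) = (1,7) ∈ E(G2) ✓
  (2,7) → (φ(2),φ(7)) = (1,3) ∈ E(G2) ✓
  (2,9) → (φ(2),φ(9)) = (1,8) ∈ E(G2) ✓
  (3,4) → (φ(3),φ(4)) = (5,9) ∈ E(G2) ✓
  (3,5) → (φ(3),φ(5)) = (5,6) ∈ E(G2) ✓
  (3,6) → (φ(3),φ(6)) = (5,7) ∈ E(G2) ✓
  (3,7) → (φ(3),φ(7)) = (3,5) ∈ E(G2) ✓
  (3,8) → (φ(3),φ(8)) = (2,5) ∈ E(G2) ✓
  (3,9) → (φ(3),φ(9)) = (5,8) ∈ E(G2) ✓
  (4,5) → (φ(4),φ(5)) = (6,9) ∈ E(G2) ✓
  (4,6) → (φ(4),φ(6)) = (7,9) ∈ E(G2) ✓
  (4,7) → (φ(4),φ(7)) = (3,9) ∈ E(G2) ✓
  (5,9) → (φ(5),φ(9)) = (6,8) ∈ E(G2) ✓
  (6,8) → (φ(6),φ(8)) = (2,7) ∈ E(G2) ✓
  (6,9) → (φ(6),φ(9)) = (7,8) ∈ E(G2) ✓
  (8,9) → (φ(8),φ(9)) = (2,8) ∈ E(G2) ✓
All 22 edges of G1 map to edges of G2, and |E(G1)| = |E(G2)| = 22, so φ is a bijection on edges as well as vertices. Hence G1 ≅ G2.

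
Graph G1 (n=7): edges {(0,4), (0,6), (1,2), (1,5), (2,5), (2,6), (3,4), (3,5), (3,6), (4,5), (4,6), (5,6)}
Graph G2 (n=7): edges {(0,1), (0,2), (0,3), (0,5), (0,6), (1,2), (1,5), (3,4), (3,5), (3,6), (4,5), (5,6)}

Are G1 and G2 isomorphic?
Yes, isomorphic

The graphs are isomorphic.
One valid mapping φ: V(G1) → V(G2): 0→4, 1→2, 2→1, 3→6, 4→3, 5→0, 6→5

Verify φ preserves adjacency — for each edge of G1, its image is an edge of G2:
  (0,4) → (φ(0),φ(4)) = (3,4) ∈ E(G2) ✓
  (0,6) → (φ(0),φ(6)) = (4,5) ∈ E(G2) ✓
  (1,2) → (φ(1),φ(2)) = (1,2) ∈ E(G2) ✓
  (1,5) → (φ(1),φ(5)) = (0,2) ∈ E(G2) ✓
  (2,5) → (φ(2),φ(5)) = (0,1) ∈ E(G2) ✓
  (2,6) → (φ(2),φ(6)) = (1,5) ∈ E(G2) ✓
  (3,4) → (φ(3),φ(4)) = (3,6) ∈ E(G2) ✓
  (3,5) → (φ(3),φ(5)) = (0,6) ∈ E(G2) ✓
  (3,6) → (φ(3),φ(6)) = (5,6) ∈ E(G2) ✓
  (4,5) → (φ(4),φ(5)) = (0,3) ∈ E(G2) ✓
  (4,6) → (φ(4),φ(6)) = (3,5) ∈ E(G2) ✓
  (5,6) → (φ(5),φ(6)) = (0,5) ∈ E(G2) ✓
All 12 edges of G1 map to edges of G2, and |E(G1)| = |E(G2)| = 12, so φ is a bijection on edges as well as vertices. Hence G1 ≅ G2.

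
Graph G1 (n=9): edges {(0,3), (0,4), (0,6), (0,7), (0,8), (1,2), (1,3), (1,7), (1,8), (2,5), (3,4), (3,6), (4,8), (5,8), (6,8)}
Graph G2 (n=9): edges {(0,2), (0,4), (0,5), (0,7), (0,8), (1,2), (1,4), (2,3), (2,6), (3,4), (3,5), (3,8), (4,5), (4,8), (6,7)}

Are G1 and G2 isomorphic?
Yes, isomorphic

The graphs are isomorphic.
One valid mapping φ: V(G1) → V(G2): 0→4, 1→2, 2→6, 3→3, 4→5, 5→7, 6→8, 7→1, 8→0

Verify φ preserves adjacency — for each edge of G1, its image is an edge of G2:
  (0,3) → (φ(0),φ(3)) = (3,4) ∈ E(G2) ✓
  (0,4) → (φ(0),φ(4)) = (4,5) ∈ E(G2) ✓
  (0,6) → (φ(0),φ(6)) = (4,8) ∈ E(G2) ✓
  (0,7) → (φ(0),φ(7)) = (1,4) ∈ E(G2) ✓
  (0,8) → (φ(0),φ(8)) = (0,4) ∈ E(G2) ✓
  (1,2) → (φ(1),φ(2)) = (2,6) ∈ E(G2) ✓
  (1,3) → (φ(1),φ(3)) = (2,3) ∈ E(G2) ✓
  (1,7) → (φ(1),φ(7)) = (1,2) ∈ E(G2) ✓
  (1,8) → (φ(1),φ(8)) = (0,2) ∈ E(G2) ✓
  (2,5) → (φ(2),φ(5)) = (6,7) ∈ E(G2) ✓
  (3,4) → (φ(3),φ(4)) = (3,5) ∈ E(G2) ✓
  (3,6) → (φ(3),φ(6)) = (3,8) ∈ E(G2) ✓
  (4,8) → (φ(4),φ(8)) = (0,5) ∈ E(G2) ✓
  (5,8) → (φ(5),φ(8)) = (0,7) ∈ E(G2) ✓
  (6,8) → (φ(6),φ(8)) = (0,8) ∈ E(G2) ✓
All 15 edges of G1 map to edges of G2, and |E(G1)| = |E(G2)| = 15, so φ is a bijection on edges as well as vertices. Hence G1 ≅ G2.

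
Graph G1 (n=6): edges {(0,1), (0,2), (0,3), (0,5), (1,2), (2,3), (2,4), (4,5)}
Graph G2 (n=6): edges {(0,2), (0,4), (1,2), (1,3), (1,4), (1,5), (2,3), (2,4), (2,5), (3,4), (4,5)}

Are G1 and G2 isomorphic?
No, not isomorphic

The graphs are NOT isomorphic.

Degrees in G1: deg(0)=4, deg(1)=2, deg(2)=4, deg(3)=2, deg(4)=2, deg(5)=2.
Sorted degree sequence of G1: [4, 4, 2, 2, 2, 2].
Degrees in G2: deg(0)=2, deg(1)=4, deg(2)=5, deg(3)=3, deg(4)=5, deg(5)=3.
Sorted degree sequence of G2: [5, 5, 4, 3, 3, 2].
The (sorted) degree sequence is an isomorphism invariant, so since G1 and G2 have different degree sequences they cannot be isomorphic.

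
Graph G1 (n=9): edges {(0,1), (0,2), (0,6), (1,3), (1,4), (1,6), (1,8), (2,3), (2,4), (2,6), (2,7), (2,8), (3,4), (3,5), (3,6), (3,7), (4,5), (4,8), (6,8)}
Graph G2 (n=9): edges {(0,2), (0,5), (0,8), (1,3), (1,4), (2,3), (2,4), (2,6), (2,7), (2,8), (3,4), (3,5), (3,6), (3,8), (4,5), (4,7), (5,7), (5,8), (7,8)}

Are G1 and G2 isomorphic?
Yes, isomorphic

The graphs are isomorphic.
One valid mapping φ: V(G1) → V(G2): 0→0, 1→5, 2→2, 3→3, 4→4, 5→1, 6→8, 7→6, 8→7

Verify φ preserves adjacency — for each edge of G1, its image is an edge of G2:
  (0,1) → (φ(0),φ(1)) = (0,5) ∈ E(G2) ✓
  (0,2) → (φ(0),φ(2)) = (0,2) ∈ E(G2) ✓
  (0,6) → (φ(0),φ(6)) = (0,8) ∈ E(G2) ✓
  (1,3) → (φ(1),φ(3)) = (3,5) ∈ E(G2) ✓
  (1,4) → (φ(1),φ(4)) = (4,5) ∈ E(G2) ✓
  (1,6) → (φ(1),φ(6)) = (5,8) ∈ E(G2) ✓
  (1,8) → (φ(1),φ(8)) = (5,7) ∈ E(G2) ✓
  (2,3) → (φ(2),φ(3)) = (2,3) ∈ E(G2) ✓
  (2,4) → (φ(2),φ(4)) = (2,4) ∈ E(G2) ✓
  (2,6) → (φ(2),φ(6)) = (2,8) ∈ E(G2) ✓
  (2,7) → (φ(2),φ(7)) = (2,6) ∈ E(G2) ✓
  (2,8) → (φ(2),φ(8)) = (2,7) ∈ E(G2) ✓
  (3,4) → (φ(3),φ(4)) = (3,4) ∈ E(G2) ✓
  (3,5) → (φ(3),φ(5)) = (1,3) ∈ E(G2) ✓
  (3,6) → (φ(3),φ(6)) = (3,8) ∈ E(G2) ✓
  (3,7) → (φ(3),φ(7)) = (3,6) ∈ E(G2) ✓
  (4,5) → (φ(4),φ(5)) = (1,4) ∈ E(G2) ✓
  (4,8) → (φ(4),φ(8)) = (4,7) ∈ E(G2) ✓
  (6,8) → (φ(6),φ(8)) = (7,8) ∈ E(G2) ✓
All 19 edges of G1 map to edges of G2, and |E(G1)| = |E(G2)| = 19, so φ is a bijection on edges as well as vertices. Hence G1 ≅ G2.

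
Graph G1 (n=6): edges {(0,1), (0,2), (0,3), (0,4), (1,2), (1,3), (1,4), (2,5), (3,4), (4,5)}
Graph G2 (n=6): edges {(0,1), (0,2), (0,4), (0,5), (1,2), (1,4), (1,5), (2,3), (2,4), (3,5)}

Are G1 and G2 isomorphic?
Yes, isomorphic

The graphs are isomorphic.
One valid mapping φ: V(G1) → V(G2): 0→1, 1→0, 2→5, 3→4, 4→2, 5→3

Verify φ preserves adjacency — for each edge of G1, its image is an edge of G2:
  (0,1) → (φ(0),φ(1)) = (0,1) ∈ E(G2) ✓
  (0,2) → (φ(0),φ(2)) = (1,5) ∈ E(G2) ✓
  (0,3) → (φ(0),φ(3)) = (1,4) ∈ E(G2) ✓
  (0,4) → (φ(0),φ(4)) = (1,2) ∈ E(G2) ✓
  (1,2) → (φ(1),φ(2)) = (0,5) ∈ E(G2) ✓
  (1,3) → (φ(1),φ(3)) = (0,4) ∈ E(G2) ✓
  (1,4) → (φ(1),φ(4)) = (0,2) ∈ E(G2) ✓
  (2,5) → (φ(2),φ(5)) = (3,5) ∈ E(G2) ✓
  (3,4) → (φ(3),φ(4)) = (2,4) ∈ E(G2) ✓
  (4,5) → (φ(4),φ(5)) = (2,3) ∈ E(G2) ✓
All 10 edges of G1 map to edges of G2, and |E(G1)| = |E(G2)| = 10, so φ is a bijection on edges as well as vertices. Hence G1 ≅ G2.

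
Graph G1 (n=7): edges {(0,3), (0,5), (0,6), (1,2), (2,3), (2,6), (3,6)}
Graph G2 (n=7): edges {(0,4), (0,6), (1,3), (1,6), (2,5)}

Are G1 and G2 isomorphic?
No, not isomorphic

The graphs are NOT isomorphic.

Degrees in G1: deg(0)=3, deg(1)=1, deg(2)=3, deg(3)=3, deg(4)=0, deg(5)=1, deg(6)=3.
Sorted degree sequence of G1: [3, 3, 3, 3, 1, 1, 0].
Degrees in G2: deg(0)=2, deg(1)=2, deg(2)=1, deg(3)=1, deg(4)=1, deg(5)=1, deg(6)=2.
Sorted degree sequence of G2: [2, 2, 2, 1, 1, 1, 1].
The (sorted) degree sequence is an isomorphism invariant, so since G1 and G2 have different degree sequences they cannot be isomorphic.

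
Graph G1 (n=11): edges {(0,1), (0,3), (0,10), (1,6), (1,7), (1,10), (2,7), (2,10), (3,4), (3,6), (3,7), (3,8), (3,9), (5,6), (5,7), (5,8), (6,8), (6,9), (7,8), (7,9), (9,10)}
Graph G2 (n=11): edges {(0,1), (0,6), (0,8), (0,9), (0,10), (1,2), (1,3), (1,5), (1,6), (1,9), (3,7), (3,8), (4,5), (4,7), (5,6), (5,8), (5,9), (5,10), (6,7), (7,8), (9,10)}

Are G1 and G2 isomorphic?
Yes, isomorphic

The graphs are isomorphic.
One valid mapping φ: V(G1) → V(G2): 0→3, 1→8, 2→4, 3→1, 4→2, 5→10, 6→0, 7→5, 8→9, 9→6, 10→7

Verify φ preserves adjacency — for each edge of G1, its image is an edge of G2:
  (0,1) → (φ(0),φ(1)) = (3,8) ∈ E(G2) ✓
  (0,3) → (φ(0),φ(3)) = (1,3) ∈ E(G2) ✓
  (0,10) → (φ(0),φ(10)) = (3,7) ∈ E(G2) ✓
  (1,6) → (φ(1),φ(6)) = (0,8) ∈ E(G2) ✓
  (1,7) → (φ(1),φ(7)) = (5,8) ∈ E(G2) ✓
  (1,10) → (φ(1),φ(10)) = (7,8) ∈ E(G2) ✓
  (2,7) → (φ(2),φ(7)) = (4,5) ∈ E(G2) ✓
  (2,10) → (φ(2),φ(10)) = (4,7) ∈ E(G2) ✓
  (3,4) → (φ(3),φ(4)) = (1,2) ∈ E(G2) ✓
  (3,6) → (φ(3),φ(6)) = (0,1) ∈ E(G2) ✓
  (3,7) → (φ(3),φ(7)) = (1,5) ∈ E(G2) ✓
  (3,8) → (φ(3),φ(8)) = (1,9) ∈ E(G2) ✓
  (3,9) → (φ(3),φ(9)) = (1,6) ∈ E(G2) ✓
  (5,6) → (φ(5),φ(6)) = (0,10) ∈ E(G2) ✓
  (5,7) → (φ(5),φ(7)) = (5,10) ∈ E(G2) ✓
  (5,8) → (φ(5),φ(8)) = (9,10) ∈ E(G2) ✓
  (6,8) → (φ(6),φ(8)) = (0,9) ∈ E(G2) ✓
  (6,9) → (φ(6),φ(9)) = (0,6) ∈ E(G2) ✓
  (7,8) → (φ(7),φ(8)) = (5,9) ∈ E(G2) ✓
  (7,9) → (φ(7),φ(9)) = (5,6) ∈ E(G2) ✓
  (9,10) → (φ(9),φ(10)) = (6,7) ∈ E(G2) ✓
All 21 edges of G1 map to edges of G2, and |E(G1)| = |E(G2)| = 21, so φ is a bijection on edges as well as vertices. Hence G1 ≅ G2.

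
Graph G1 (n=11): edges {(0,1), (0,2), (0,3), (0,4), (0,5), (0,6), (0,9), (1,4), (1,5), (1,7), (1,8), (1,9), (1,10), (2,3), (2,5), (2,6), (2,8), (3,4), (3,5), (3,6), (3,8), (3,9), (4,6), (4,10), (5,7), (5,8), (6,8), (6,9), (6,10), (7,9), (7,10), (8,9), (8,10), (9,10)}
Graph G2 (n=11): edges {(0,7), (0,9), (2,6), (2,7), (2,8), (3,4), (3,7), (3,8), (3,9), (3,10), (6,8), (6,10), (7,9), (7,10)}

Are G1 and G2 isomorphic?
No, not isomorphic

The graphs are NOT isomorphic.

Counting triangles (3-cliques): G1 has 36, G2 has 4.
Triangle count is an isomorphism invariant, so differing triangle counts rule out isomorphism.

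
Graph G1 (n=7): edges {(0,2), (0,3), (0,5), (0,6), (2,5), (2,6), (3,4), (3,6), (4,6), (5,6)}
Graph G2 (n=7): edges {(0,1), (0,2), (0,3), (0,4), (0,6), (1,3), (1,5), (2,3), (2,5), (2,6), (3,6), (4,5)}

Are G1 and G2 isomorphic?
No, not isomorphic

The graphs are NOT isomorphic.

Counting triangles (3-cliques): G1 has 6, G2 has 5.
Triangle count is an isomorphism invariant, so differing triangle counts rule out isomorphism.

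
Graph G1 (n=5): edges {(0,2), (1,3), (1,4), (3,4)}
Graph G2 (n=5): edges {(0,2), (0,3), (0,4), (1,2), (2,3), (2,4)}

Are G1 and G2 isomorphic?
No, not isomorphic

The graphs are NOT isomorphic.

Connected components of G1: 2 component(s) with vertex sets [[0, 2], [1, 3, 4]], sizes [2, 3].
Connected components of G2: 1 component(s) with vertex sets [[0, 1, 2, 3, 4]], sizes [5].
The number of connected components (and the multiset of component sizes) is an isomorphism invariant — an isomorphism maps each component of G1 bijectively onto a component of G2. Since G1 has 2 component(s) and G2 has 1, they cannot be isomorphic.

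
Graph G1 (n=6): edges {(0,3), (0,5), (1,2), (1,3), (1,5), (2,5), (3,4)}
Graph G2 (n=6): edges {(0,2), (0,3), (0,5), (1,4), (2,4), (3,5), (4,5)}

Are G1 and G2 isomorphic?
Yes, isomorphic

The graphs are isomorphic.
One valid mapping φ: V(G1) → V(G2): 0→2, 1→5, 2→3, 3→4, 4→1, 5→0

Verify φ preserves adjacency — for each edge of G1, its image is an edge of G2:
  (0,3) → (φ(0),φ(3)) = (2,4) ∈ E(G2) ✓
  (0,5) → (φ(0),φ(5)) = (0,2) ∈ E(G2) ✓
  (1,2) → (φ(1),φ(2)) = (3,5) ∈ E(G2) ✓
  (1,3) → (φ(1),φ(3)) = (4,5) ∈ E(G2) ✓
  (1,5) → (φ(1),φ(5)) = (0,5) ∈ E(G2) ✓
  (2,5) → (φ(2),φ(5)) = (0,3) ∈ E(G2) ✓
  (3,4) → (φ(3),φ(4)) = (1,4) ∈ E(G2) ✓
All 7 edges of G1 map to edges of G2, and |E(G1)| = |E(G2)| = 7, so φ is a bijection on edges as well as vertices. Hence G1 ≅ G2.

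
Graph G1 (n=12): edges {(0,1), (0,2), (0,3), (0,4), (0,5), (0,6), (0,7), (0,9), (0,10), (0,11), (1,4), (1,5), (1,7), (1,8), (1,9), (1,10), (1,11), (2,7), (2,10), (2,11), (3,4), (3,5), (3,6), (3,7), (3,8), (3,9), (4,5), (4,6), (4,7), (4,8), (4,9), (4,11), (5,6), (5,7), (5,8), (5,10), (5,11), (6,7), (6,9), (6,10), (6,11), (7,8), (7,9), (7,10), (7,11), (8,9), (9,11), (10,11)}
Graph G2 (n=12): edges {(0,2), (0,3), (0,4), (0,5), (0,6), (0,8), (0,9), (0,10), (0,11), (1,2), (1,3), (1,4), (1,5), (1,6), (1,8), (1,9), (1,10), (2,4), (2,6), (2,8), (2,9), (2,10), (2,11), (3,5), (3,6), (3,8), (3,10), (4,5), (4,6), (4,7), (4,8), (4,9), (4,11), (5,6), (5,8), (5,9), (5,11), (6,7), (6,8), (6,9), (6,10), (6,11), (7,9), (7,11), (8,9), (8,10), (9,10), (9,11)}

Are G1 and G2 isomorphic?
Yes, isomorphic

The graphs are isomorphic.
One valid mapping φ: V(G1) → V(G2): 0→9, 1→5, 2→7, 3→10, 4→8, 5→0, 6→2, 7→6, 8→3, 9→1, 10→11, 11→4

Verify φ preserves adjacency — for each edge of G1, its image is an edge of G2:
  (0,1) → (φ(0),φ(1)) = (5,9) ∈ E(G2) ✓
  (0,2) → (φ(0),φ(2)) = (7,9) ∈ E(G2) ✓
  (0,3) → (φ(0),φ(3)) = (9,10) ∈ E(G2) ✓
  (0,4) → (φ(0),φ(4)) = (8,9) ∈ E(G2) ✓
  (0,5) → (φ(0),φ(5)) = (0,9) ∈ E(G2) ✓
  (0,6) → (φ(0),φ(6)) = (2,9) ∈ E(G2) ✓
  (0,7) → (φ(0),φ(7)) = (6,9) ∈ E(G2) ✓
  (0,9) → (φ(0),φ(9)) = (1,9) ∈ E(G2) ✓
  (0,10) → (φ(0),φ(10)) = (9,11) ∈ E(G2) ✓
  (0,11) → (φ(0),φ(11)) = (4,9) ∈ E(G2) ✓
  (1,4) → (φ(1),φ(4)) = (5,8) ∈ E(G2) ✓
  (1,5) → (φ(1),φ(5)) = (0,5) ∈ E(G2) ✓
  (1,7) → (φ(1),φ(7)) = (5,6) ∈ E(G2) ✓
  (1,8) → (φ(1),φ(8)) = (3,5) ∈ E(G2) ✓
  (1,9) → (φ(1),φ(9)) = (1,5) ∈ E(G2) ✓
  (1,10) → (φ(1),φ(10)) = (5,11) ∈ E(G2) ✓
  (1,11) → (φ(1),φ(11)) = (4,5) ∈ E(G2) ✓
  (2,7) → (φ(2),φ(7)) = (6,7) ∈ E(G2) ✓
  (2,10) → (φ(2),φ(10)) = (7,11) ∈ E(G2) ✓
  (2,11) → (φ(2),φ(11)) = (4,7) ∈ E(G2) ✓
  (3,4) → (φ(3),φ(4)) = (8,10) ∈ E(G2) ✓
  (3,5) → (φ(3),φ(5)) = (0,10) ∈ E(G2) ✓
  (3,6) → (φ(3),φ(6)) = (2,10) ∈ E(G2) ✓
  (3,7) → (φ(3),φ(7)) = (6,10) ∈ E(G2) ✓
  (3,8) → (φ(3),φ(8)) = (3,10) ∈ E(G2) ✓
  (3,9) → (φ(3),φ(9)) = (1,10) ∈ E(G2) ✓
  (4,5) → (φ(4),φ(5)) = (0,8) ∈ E(G2) ✓
  (4,6) → (φ(4),φ(6)) = (2,8) ∈ E(G2) ✓
  (4,7) → (φ(4),φ(7)) = (6,8) ∈ E(G2) ✓
  (4,8) → (φ(4),φ(8)) = (3,8) ∈ E(G2) ✓
  (4,9) → (φ(4),φ(9)) = (1,8) ∈ E(G2) ✓
  (4,11) → (φ(4),φ(11)) = (4,8) ∈ E(G2) ✓
  (5,6) → (φ(5),φ(6)) = (0,2) ∈ E(G2) ✓
  (5,7) → (φ(5),φ(7)) = (0,6) ∈ E(G2) ✓
  (5,8) → (φ(5),φ(8)) = (0,3) ∈ E(G2) ✓
  (5,10) → (φ(5),φ(10)) = (0,11) ∈ E(G2) ✓
  (5,11) → (φ(5),φ(11)) = (0,4) ∈ E(G2) ✓
  (6,7) → (φ(6),φ(7)) = (2,6) ∈ E(G2) ✓
  (6,9) → (φ(6),φ(9)) = (1,2) ∈ E(G2) ✓
  (6,10) → (φ(6),φ(10)) = (2,11) ∈ E(G2) ✓
  (6,11) → (φ(6),φ(11)) = (2,4) ∈ E(G2) ✓
  (7,8) → (φ(7),φ(8)) = (3,6) ∈ E(G2) ✓
  (7,9) → (φ(7),φ(9)) = (1,6) ∈ E(G2) ✓
  (7,10) → (φ(7),φ(10)) = (6,11) ∈ E(G2) ✓
  (7,11) → (φ(7),φ(11)) = (4,6) ∈ E(G2) ✓
  (8,9) → (φ(8),φ(9)) = (1,3) ∈ E(G2) ✓
  (9,11) → (φ(9),φ(11)) = (1,4) ∈ E(G2) ✓
  (10,11) → (φ(10),φ(11)) = (4,11) ∈ E(G2) ✓
All 48 edges of G1 map to edges of G2, and |E(G1)| = |E(G2)| = 48, so φ is a bijection on edges as well as vertices. Hence G1 ≅ G2.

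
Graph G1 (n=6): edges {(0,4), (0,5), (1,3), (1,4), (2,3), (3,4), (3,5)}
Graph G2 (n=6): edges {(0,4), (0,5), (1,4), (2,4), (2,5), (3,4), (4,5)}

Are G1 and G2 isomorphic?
No, not isomorphic

The graphs are NOT isomorphic.

Counting triangles (3-cliques): G1 has 1, G2 has 2.
Triangle count is an isomorphism invariant, so differing triangle counts rule out isomorphism.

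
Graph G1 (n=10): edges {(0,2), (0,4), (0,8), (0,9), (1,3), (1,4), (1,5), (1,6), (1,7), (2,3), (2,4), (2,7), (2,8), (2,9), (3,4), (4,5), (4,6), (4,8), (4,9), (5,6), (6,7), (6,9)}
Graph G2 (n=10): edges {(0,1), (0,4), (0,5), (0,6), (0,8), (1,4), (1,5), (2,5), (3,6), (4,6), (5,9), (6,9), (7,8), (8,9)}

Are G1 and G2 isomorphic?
No, not isomorphic

The graphs are NOT isomorphic.

Degrees in G1: deg(0)=4, deg(1)=5, deg(2)=6, deg(3)=3, deg(4)=8, deg(5)=3, deg(6)=5, deg(7)=3, deg(8)=3, deg(9)=4.
Sorted degree sequence of G1: [8, 6, 5, 5, 4, 4, 3, 3, 3, 3].
Degrees in G2: deg(0)=5, deg(1)=3, deg(2)=1, deg(3)=1, deg(4)=3, deg(5)=4, deg(6)=4, deg(7)=1, deg(8)=3, deg(9)=3.
Sorted degree sequence of G2: [5, 4, 4, 3, 3, 3, 3, 1, 1, 1].
The (sorted) degree sequence is an isomorphism invariant, so since G1 and G2 have different degree sequences they cannot be isomorphic.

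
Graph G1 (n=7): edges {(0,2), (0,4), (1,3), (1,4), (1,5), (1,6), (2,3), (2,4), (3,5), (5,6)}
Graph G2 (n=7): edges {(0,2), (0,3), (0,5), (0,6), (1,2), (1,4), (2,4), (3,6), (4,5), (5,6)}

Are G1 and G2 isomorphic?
Yes, isomorphic

The graphs are isomorphic.
One valid mapping φ: V(G1) → V(G2): 0→1, 1→0, 2→4, 3→5, 4→2, 5→6, 6→3

Verify φ preserves adjacency — for each edge of G1, its image is an edge of G2:
  (0,2) → (φ(0),φ(2)) = (1,4) ∈ E(G2) ✓
  (0,4) → (φ(0),φ(4)) = (1,2) ∈ E(G2) ✓
  (1,3) → (φ(1),φ(3)) = (0,5) ∈ E(G2) ✓
  (1,4) → (φ(1),φ(4)) = (0,2) ∈ E(G2) ✓
  (1,5) → (φ(1),φ(5)) = (0,6) ∈ E(G2) ✓
  (1,6) → (φ(1),φ(6)) = (0,3) ∈ E(G2) ✓
  (2,3) → (φ(2),φ(3)) = (4,5) ∈ E(G2) ✓
  (2,4) → (φ(2),φ(4)) = (2,4) ∈ E(G2) ✓
  (3,5) → (φ(3),φ(5)) = (5,6) ∈ E(G2) ✓
  (5,6) → (φ(5),φ(6)) = (3,6) ∈ E(G2) ✓
All 10 edges of G1 map to edges of G2, and |E(G1)| = |E(G2)| = 10, so φ is a bijection on edges as well as vertices. Hence G1 ≅ G2.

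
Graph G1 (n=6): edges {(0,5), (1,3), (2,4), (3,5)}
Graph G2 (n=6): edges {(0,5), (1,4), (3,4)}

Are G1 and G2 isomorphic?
No, not isomorphic

The graphs are NOT isomorphic.

Connected components of G1: 2 component(s) with vertex sets [[2, 4], [0, 1, 3, 5]], sizes [2, 4].
Connected components of G2: 3 component(s) with vertex sets [[2], [0, 5], [1, 3, 4]], sizes [1, 2, 3].
The number of connected components (and the multiset of component sizes) is an isomorphism invariant — an isomorphism maps each component of G1 bijectively onto a component of G2. Since G1 has 2 component(s) and G2 has 3, they cannot be isomorphic.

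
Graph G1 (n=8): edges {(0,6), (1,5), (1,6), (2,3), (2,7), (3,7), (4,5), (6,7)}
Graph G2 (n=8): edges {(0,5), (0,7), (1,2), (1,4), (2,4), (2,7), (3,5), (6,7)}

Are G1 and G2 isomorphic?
Yes, isomorphic

The graphs are isomorphic.
One valid mapping φ: V(G1) → V(G2): 0→6, 1→0, 2→4, 3→1, 4→3, 5→5, 6→7, 7→2

Verify φ preserves adjacency — for each edge of G1, its image is an edge of G2:
  (0,6) → (φ(0),φ(6)) = (6,7) ∈ E(G2) ✓
  (1,5) → (φ(1),φ(5)) = (0,5) ∈ E(G2) ✓
  (1,6) → (φ(1),φ(6)) = (0,7) ∈ E(G2) ✓
  (2,3) → (φ(2),φ(3)) = (1,4) ∈ E(G2) ✓
  (2,7) → (φ(2),φ(7)) = (2,4) ∈ E(G2) ✓
  (3,7) → (φ(3),φ(7)) = (1,2) ∈ E(G2) ✓
  (4,5) → (φ(4),φ(5)) = (3,5) ∈ E(G2) ✓
  (6,7) → (φ(6),φ(7)) = (2,7) ∈ E(G2) ✓
All 8 edges of G1 map to edges of G2, and |E(G1)| = |E(G2)| = 8, so φ is a bijection on edges as well as vertices. Hence G1 ≅ G2.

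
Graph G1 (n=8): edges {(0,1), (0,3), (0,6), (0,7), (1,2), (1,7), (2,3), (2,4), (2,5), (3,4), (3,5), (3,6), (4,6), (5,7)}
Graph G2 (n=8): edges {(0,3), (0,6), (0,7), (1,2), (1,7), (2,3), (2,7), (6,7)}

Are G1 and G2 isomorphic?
No, not isomorphic

The graphs are NOT isomorphic.

Connected components of G1: 1 component(s) with vertex sets [[0, 1, 2, 3, 4, 5, 6, 7]], sizes [8].
Connected components of G2: 3 component(s) with vertex sets [[4], [5], [0, 1, 2, 3, 6, 7]], sizes [1, 1, 6].
The number of connected components (and the multiset of component sizes) is an isomorphism invariant — an isomorphism maps each component of G1 bijectively onto a component of G2. Since G1 has 1 component(s) and G2 has 3, they cannot be isomorphic.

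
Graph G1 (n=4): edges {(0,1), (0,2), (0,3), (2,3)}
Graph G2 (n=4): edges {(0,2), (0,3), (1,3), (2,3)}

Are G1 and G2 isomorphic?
Yes, isomorphic

The graphs are isomorphic.
One valid mapping φ: V(G1) → V(G2): 0→3, 1→1, 2→0, 3→2

Verify φ preserves adjacency — for each edge of G1, its image is an edge of G2:
  (0,1) → (φ(0),φ(1)) = (1,3) ∈ E(G2) ✓
  (0,2) → (φ(0),φ(2)) = (0,3) ∈ E(G2) ✓
  (0,3) → (φ(0),φ(3)) = (2,3) ∈ E(G2) ✓
  (2,3) → (φ(2),φ(3)) = (0,2) ∈ E(G2) ✓
All 4 edges of G1 map to edges of G2, and |E(G1)| = |E(G2)| = 4, so φ is a bijection on edges as well as vertices. Hence G1 ≅ G2.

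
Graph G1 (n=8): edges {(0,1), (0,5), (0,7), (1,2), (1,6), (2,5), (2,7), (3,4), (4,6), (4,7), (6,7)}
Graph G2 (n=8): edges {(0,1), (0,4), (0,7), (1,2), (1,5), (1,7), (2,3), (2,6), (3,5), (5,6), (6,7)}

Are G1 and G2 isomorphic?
Yes, isomorphic

The graphs are isomorphic.
One valid mapping φ: V(G1) → V(G2): 0→5, 1→6, 2→2, 3→4, 4→0, 5→3, 6→7, 7→1

Verify φ preserves adjacency — for each edge of G1, its image is an edge of G2:
  (0,1) → (φ(0),φ(1)) = (5,6) ∈ E(G2) ✓
  (0,5) → (φ(0),φ(5)) = (3,5) ∈ E(G2) ✓
  (0,7) → (φ(0),φ(7)) = (1,5) ∈ E(G2) ✓
  (1,2) → (φ(1),φ(2)) = (2,6) ∈ E(G2) ✓
  (1,6) → (φ(1),φ(6)) = (6,7) ∈ E(G2) ✓
  (2,5) → (φ(2),φ(5)) = (2,3) ∈ E(G2) ✓
  (2,7) → (φ(2),φ(7)) = (1,2) ∈ E(G2) ✓
  (3,4) → (φ(3),φ(4)) = (0,4) ∈ E(G2) ✓
  (4,6) → (φ(4),φ(6)) = (0,7) ∈ E(G2) ✓
  (4,7) → (φ(4),φ(7)) = (0,1) ∈ E(G2) ✓
  (6,7) → (φ(6),φ(7)) = (1,7) ∈ E(G2) ✓
All 11 edges of G1 map to edges of G2, and |E(G1)| = |E(G2)| = 11, so φ is a bijection on edges as well as vertices. Hence G1 ≅ G2.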